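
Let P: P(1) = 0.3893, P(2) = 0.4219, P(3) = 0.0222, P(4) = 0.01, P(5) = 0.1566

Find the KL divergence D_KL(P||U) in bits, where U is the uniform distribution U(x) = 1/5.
0.6595 bits

U(i) = 1/5 for all i

D_KL(P||U) = Σ P(x) log₂(P(x) / (1/5))
           = Σ P(x) log₂(P(x)) + log₂(5)
           = log₂(5) - H(P)

H(P) = -Σ P(x) log₂(P(x)):
  -P(1)·log₂(P(1)) = -(0.3893)·log₂(0.3893) = 0.52986
  -P(2)·log₂(P(2)) = -(0.4219)·log₂(0.4219) = 0.52528
  -P(3)·log₂(P(3)) = -(0.0222)·log₂(0.0222) = 0.12195
  -P(4)·log₂(P(4)) = -(0.01)·log₂(0.01) = 0.06644
  -P(5)·log₂(P(5)) = -(0.1566)·log₂(0.1566) = 0.41888
H(P) = 0.52986 + 0.52528 + 0.12195 + 0.06644 + 0.41888 = 1.66241 bits

log₂(5) = 2.32193 bits

D_KL(P||U) = 2.32193 - 1.66241 = 0.65952 ≈ 0.6595 bits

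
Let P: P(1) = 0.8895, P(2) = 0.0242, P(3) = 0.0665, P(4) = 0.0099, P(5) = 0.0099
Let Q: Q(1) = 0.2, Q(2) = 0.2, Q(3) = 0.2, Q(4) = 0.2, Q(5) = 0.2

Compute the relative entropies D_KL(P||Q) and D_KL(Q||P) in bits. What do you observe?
D_KL(P||Q) = 1.6499 bits, D_KL(Q||P) = 2.2311 bits. The two directions give different values (D_KL(Q||P) exceeds D_KL(P||Q) by 0.5812 bits): KL divergence is asymmetric.

D_KL(P||Q) = Σ P(x) log₂(P(x)/Q(x))

Computing term by term:
  P(1)·log₂(P(1)/Q(1)) = 0.8895·log₂(0.8895/0.2) = 1.91509
  P(2)·log₂(P(2)/Q(2)) = 0.0242·log₂(0.0242/0.2) = -0.07374
  P(3)·log₂(P(3)/Q(3)) = 0.0665·log₂(0.0665/0.2) = -0.10564
  P(4)·log₂(P(4)/Q(4)) = 0.0099·log₂(0.0099/0.2) = -0.04293
  P(5)·log₂(P(5)/Q(5)) = 0.0099·log₂(0.0099/0.2) = -0.04293

D_KL(P||Q) = 1.91509 - 0.07374 - 0.10564 - 0.04293 - 0.04293 = 1.64985 ≈ 1.6499 bits

D_KL(Q||P) = Σ Q(x) log₂(Q(x)/P(x))

Computing term by term:
  Q(1)·log₂(Q(1)/P(1)) = 0.2·log₂(0.2/0.8895) = -0.43060
  Q(2)·log₂(Q(2)/P(2)) = 0.2·log₂(0.2/0.0242) = 0.60938
  Q(3)·log₂(Q(3)/P(3)) = 0.2·log₂(0.2/0.0665) = 0.31771
  Q(4)·log₂(Q(4)/P(4)) = 0.2·log₂(0.2/0.0099) = 0.86729
  Q(5)·log₂(Q(5)/P(5)) = 0.2·log₂(0.2/0.0099) = 0.86729

D_KL(Q||P) = -0.43060 + 0.60938 + 0.31771 + 0.86729 + 0.86729 = 2.23107 ≈ 2.2311 bits

These are NOT equal (difference: 0.5812 bits). KL divergence is asymmetric: D_KL(P||Q) ≠ D_KL(Q||P) in general.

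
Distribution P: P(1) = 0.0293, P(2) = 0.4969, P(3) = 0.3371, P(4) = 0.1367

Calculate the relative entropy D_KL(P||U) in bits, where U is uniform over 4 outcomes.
0.4281 bits

U(i) = 1/4 for all i

D_KL(P||U) = Σ P(x) log₂(P(x) / (1/4))
           = Σ P(x) log₂(P(x)) + log₂(4)
           = log₂(4) - H(P)

H(P) = -Σ P(x) log₂(P(x)):
  -P(1)·log₂(P(1)) = -(0.0293)·log₂(0.0293) = 0.14922
  -P(2)·log₂(P(2)) = -(0.4969)·log₂(0.4969) = 0.50136
  -P(3)·log₂(P(3)) = -(0.3371)·log₂(0.3371) = 0.52883
  -P(4)·log₂(P(4)) = -(0.1367)·log₂(0.1367) = 0.39245
H(P) = 0.14922 + 0.50136 + 0.52883 + 0.39245 = 1.57186 bits

log₂(4) = 2.00000 bits

D_KL(P||U) = 2.00000 - 1.57186 = 0.42814 ≈ 0.4281 bits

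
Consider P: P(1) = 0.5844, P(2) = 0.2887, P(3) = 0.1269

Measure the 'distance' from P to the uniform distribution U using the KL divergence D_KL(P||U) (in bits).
0.2367 bits

U(i) = 1/3 for all i

D_KL(P||U) = Σ P(x) log₂(P(x) / (1/3))
           = Σ P(x) log₂(P(x)) + log₂(3)
           = log₂(3) - H(P)

H(P) = -Σ P(x) log₂(P(x)):
  -P(1)·log₂(P(1)) = -(0.5844)·log₂(0.5844) = 0.45289
  -P(2)·log₂(P(2)) = -(0.2887)·log₂(0.2887) = 0.51745
  -P(3)·log₂(P(3)) = -(0.1269)·log₂(0.1269) = 0.37794
H(P) = 0.45289 + 0.51745 + 0.37794 = 1.34828 bits

log₂(3) = 1.58496 bits

D_KL(P||U) = 1.58496 - 1.34828 = 0.23668 ≈ 0.2367 bits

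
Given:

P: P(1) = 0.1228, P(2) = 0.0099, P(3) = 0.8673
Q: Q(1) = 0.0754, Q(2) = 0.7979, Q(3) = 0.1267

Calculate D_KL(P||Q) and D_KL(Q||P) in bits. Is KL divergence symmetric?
D_KL(P||Q) = 2.4306 bits, D_KL(Q||P) = 4.6481 bits. No, KL divergence is not symmetric.

D_KL(P||Q) = Σ P(x) log₂(P(x)/Q(x))

Computing term by term:
  P(1)·log₂(P(1)/Q(1)) = 0.1228·log₂(0.1228/0.0754) = 0.08641
  P(2)·log₂(P(2)/Q(2)) = 0.0099·log₂(0.0099/0.7979) = -0.06269
  P(3)·log₂(P(3)/Q(3)) = 0.8673·log₂(0.8673/0.1267) = 2.40686

D_KL(P||Q) = 0.08641 - 0.06269 + 2.40686 = 2.43058 ≈ 2.4306 bits

D_KL(Q||P) = Σ Q(x) log₂(Q(x)/P(x))

Computing term by term:
  Q(1)·log₂(Q(1)/P(1)) = 0.0754·log₂(0.0754/0.1228) = -0.05306
  Q(2)·log₂(Q(2)/P(2)) = 0.7979·log₂(0.7979/0.0099) = 5.05281
  Q(3)·log₂(Q(3)/P(3)) = 0.1267·log₂(0.1267/0.8673) = -0.35161

D_KL(Q||P) = -0.05306 + 5.05281 - 0.35161 = 4.64814 ≈ 4.6481 bits

These are NOT equal (difference: 2.2175 bits). KL divergence is asymmetric: D_KL(P||Q) ≠ D_KL(Q||P) in general.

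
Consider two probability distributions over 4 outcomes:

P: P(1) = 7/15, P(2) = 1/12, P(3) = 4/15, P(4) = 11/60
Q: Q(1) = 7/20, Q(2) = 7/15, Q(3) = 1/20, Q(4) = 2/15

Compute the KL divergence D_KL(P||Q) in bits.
0.7148 bits

D_KL(P||Q) = Σ P(x) log₂(P(x)/Q(x))

Computing term by term:
  P(1)·log₂(P(1)/Q(1)) = (7/15)·log₂((7/15)/(7/20)) = 0.19368
  P(2)·log₂(P(2)/Q(2)) = (1/12)·log₂((1/12)/(7/15)) = -0.20712
  P(3)·log₂(P(3)/Q(3)) = (4/15)·log₂((4/15)/(1/20)) = 0.64401
  P(4)·log₂(P(4)/Q(4)) = (11/60)·log₂((11/60)/(2/15)) = 0.08423

D_KL(P||Q) = 0.19368 - 0.20712 + 0.64401 + 0.08423 = 0.71480 ≈ 0.7148 bits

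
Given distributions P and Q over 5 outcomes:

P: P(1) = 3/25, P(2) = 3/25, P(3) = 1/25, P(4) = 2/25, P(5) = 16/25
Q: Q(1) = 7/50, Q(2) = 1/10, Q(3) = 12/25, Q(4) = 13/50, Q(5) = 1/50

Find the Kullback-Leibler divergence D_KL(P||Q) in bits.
2.9254 bits

D_KL(P||Q) = Σ P(x) log₂(P(x)/Q(x))

Computing term by term:
  P(1)·log₂(P(1)/Q(1)) = (3/25)·log₂((3/25)/(7/50)) = -0.02669
  P(2)·log₂(P(2)/Q(2)) = (3/25)·log₂((3/25)/(1/10)) = 0.03156
  P(3)·log₂(P(3)/Q(3)) = (1/25)·log₂((1/25)/(12/25)) = -0.14340
  P(4)·log₂(P(4)/Q(4)) = (2/25)·log₂((2/25)/(13/50)) = -0.13604
  P(5)·log₂(P(5)/Q(5)) = (16/25)·log₂((16/25)/(1/50)) = 3.20000

D_KL(P||Q) = -0.02669 + 0.03156 - 0.14340 - 0.13604 + 3.20000 = 2.92543 ≈ 2.9254 bits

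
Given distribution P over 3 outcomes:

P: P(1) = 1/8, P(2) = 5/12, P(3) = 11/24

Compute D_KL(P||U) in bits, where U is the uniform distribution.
0.1678 bits

U(i) = 1/3 for all i

D_KL(P||U) = Σ P(x) log₂(P(x) / (1/3))
           = Σ P(x) log₂(P(x)) + log₂(3)
           = log₂(3) - H(P)

H(P) = -Σ P(x) log₂(P(x)):
  -P(1)·log₂(P(1)) = -(1/8)·log₂(1/8) = 0.37500
  -P(2)·log₂(P(2)) = -(5/12)·log₂(5/12) = 0.52626
  -P(3)·log₂(P(3)) = -(11/24)·log₂(11/24) = 0.51587
H(P) = 0.37500 + 0.52626 + 0.51587 = 1.41713 bits

log₂(3) = 1.58496 bits

D_KL(P||U) = 1.58496 - 1.41713 = 0.16783 ≈ 0.1678 bits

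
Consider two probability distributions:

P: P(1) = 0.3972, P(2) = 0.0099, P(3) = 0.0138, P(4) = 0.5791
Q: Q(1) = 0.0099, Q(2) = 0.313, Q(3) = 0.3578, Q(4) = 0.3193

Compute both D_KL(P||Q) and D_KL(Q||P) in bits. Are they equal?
D_KL(P||Q) = 2.4989 bits, D_KL(Q||P) = 2.9130 bits. No, they are not equal.

D_KL(P||Q) = Σ P(x) log₂(P(x)/Q(x))

Computing term by term:
  P(1)·log₂(P(1)/Q(1)) = 0.3972·log₂(0.3972/0.0099) = 2.11560
  P(2)·log₂(P(2)/Q(2)) = 0.0099·log₂(0.0099/0.313) = -0.04933
  P(3)·log₂(P(3)/Q(3)) = 0.0138·log₂(0.0138/0.3578) = -0.06481
  P(4)·log₂(P(4)/Q(4)) = 0.5791·log₂(0.5791/0.3193) = 0.49739

D_KL(P||Q) = 2.11560 - 0.04933 - 0.06481 + 0.49739 = 2.49885 ≈ 2.4989 bits

D_KL(Q||P) = Σ Q(x) log₂(Q(x)/P(x))

Computing term by term:
  Q(1)·log₂(Q(1)/P(1)) = 0.0099·log₂(0.0099/0.3972) = -0.05273
  Q(2)·log₂(Q(2)/P(2)) = 0.313·log₂(0.313/0.0099) = 1.55955
  Q(3)·log₂(Q(3)/P(3)) = 0.3578·log₂(0.3578/0.0138) = 1.68038
  Q(4)·log₂(Q(4)/P(4)) = 0.3193·log₂(0.3193/0.5791) = -0.27425

D_KL(Q||P) = -0.05273 + 1.55955 + 1.68038 - 0.27425 = 2.91295 ≈ 2.9130 bits

These are NOT equal (difference: 0.4141 bits). KL divergence is asymmetric: D_KL(P||Q) ≠ D_KL(Q||P) in general.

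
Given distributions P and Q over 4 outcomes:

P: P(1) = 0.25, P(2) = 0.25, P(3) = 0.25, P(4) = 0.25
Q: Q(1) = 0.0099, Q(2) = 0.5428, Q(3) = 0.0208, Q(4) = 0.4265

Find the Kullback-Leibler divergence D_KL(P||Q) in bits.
1.5891 bits

D_KL(P||Q) = Σ P(x) log₂(P(x)/Q(x))

Computing term by term:
  P(1)·log₂(P(1)/Q(1)) = 0.25·log₂(0.25/0.0099) = 1.16459
  P(2)·log₂(P(2)/Q(2)) = 0.25·log₂(0.25/0.5428) = -0.27962
  P(3)·log₂(P(3)/Q(3)) = 0.25·log₂(0.25/0.0208) = 0.89682
  P(4)·log₂(P(4)/Q(4)) = 0.25·log₂(0.25/0.4265) = -0.19265

D_KL(P||Q) = 1.16459 - 0.27962 + 0.89682 - 0.19265 = 1.58914 ≈ 1.5891 bits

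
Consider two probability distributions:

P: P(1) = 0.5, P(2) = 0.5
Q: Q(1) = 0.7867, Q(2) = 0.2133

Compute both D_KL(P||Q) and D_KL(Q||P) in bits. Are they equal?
D_KL(P||Q) = 0.2876 bits, D_KL(Q||P) = 0.2523 bits. No, they are not equal.

D_KL(P||Q) = Σ P(x) log₂(P(x)/Q(x))

Computing term by term:
  P(1)·log₂(P(1)/Q(1)) = 0.5·log₂(0.5/0.7867) = -0.32694
  P(2)·log₂(P(2)/Q(2)) = 0.5·log₂(0.5/0.2133) = 0.61452

D_KL(P||Q) = -0.32694 + 0.61452 = 0.28758 ≈ 0.2876 bits

D_KL(Q||P) = Σ Q(x) log₂(Q(x)/P(x))

Computing term by term:
  Q(1)·log₂(Q(1)/P(1)) = 0.7867·log₂(0.7867/0.5) = 0.51441
  Q(2)·log₂(Q(2)/P(2)) = 0.2133·log₂(0.2133/0.5) = -0.26216

D_KL(Q||P) = 0.51441 - 0.26216 = 0.25225 ≈ 0.2523 bits

These are NOT equal (difference: 0.0353 bits). KL divergence is asymmetric: D_KL(P||Q) ≠ D_KL(Q||P) in general.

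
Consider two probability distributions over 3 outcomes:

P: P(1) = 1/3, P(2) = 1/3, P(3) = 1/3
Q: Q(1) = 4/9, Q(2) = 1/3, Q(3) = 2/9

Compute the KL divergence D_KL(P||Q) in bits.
0.0566 bits

D_KL(P||Q) = Σ P(x) log₂(P(x)/Q(x))

Computing term by term:
  P(1)·log₂(P(1)/Q(1)) = (1/3)·log₂((1/3)/(4/9)) = -0.13835
  P(2)·log₂(P(2)/Q(2)) = (1/3)·log₂((1/3)/(1/3)) = 0.00000
  P(3)·log₂(P(3)/Q(3)) = (1/3)·log₂((1/3)/(2/9)) = 0.19499

D_KL(P||Q) = -0.13835 + 0.00000 + 0.19499 = 0.05664 ≈ 0.0566 bits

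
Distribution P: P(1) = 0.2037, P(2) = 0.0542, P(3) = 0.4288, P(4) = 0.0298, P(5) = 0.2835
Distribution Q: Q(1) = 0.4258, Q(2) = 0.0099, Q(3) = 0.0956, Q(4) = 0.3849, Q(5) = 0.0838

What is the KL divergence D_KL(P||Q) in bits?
1.2332 bits

D_KL(P||Q) = Σ P(x) log₂(P(x)/Q(x))

Computing term by term:
  P(1)·log₂(P(1)/Q(1)) = 0.2037·log₂(0.2037/0.4258) = -0.21668
  P(2)·log₂(P(2)/Q(2)) = 0.0542·log₂(0.0542/0.0099) = 0.13294
  P(3)·log₂(P(3)/Q(3)) = 0.4288·log₂(0.4288/0.0956) = 0.92845
  P(4)·log₂(P(4)/Q(4)) = 0.0298·log₂(0.0298/0.3849) = -0.10999
  P(5)·log₂(P(5)/Q(5)) = 0.2835·log₂(0.2835/0.0838) = 0.49849

D_KL(P||Q) = -0.21668 + 0.13294 + 0.92845 - 0.10999 + 0.49849 = 1.23321 ≈ 1.2332 bits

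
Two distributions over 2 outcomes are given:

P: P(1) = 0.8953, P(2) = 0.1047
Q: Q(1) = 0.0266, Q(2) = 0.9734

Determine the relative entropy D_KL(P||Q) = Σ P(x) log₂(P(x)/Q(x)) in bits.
4.2049 bits

D_KL(P||Q) = Σ P(x) log₂(P(x)/Q(x))

Computing term by term:
  P(1)·log₂(P(1)/Q(1)) = 0.8953·log₂(0.8953/0.0266) = 4.54174
  P(2)·log₂(P(2)/Q(2)) = 0.1047·log₂(0.1047/0.9734) = -0.33680

D_KL(P||Q) = 4.54174 - 0.33680 = 4.20494 ≈ 4.2049 bits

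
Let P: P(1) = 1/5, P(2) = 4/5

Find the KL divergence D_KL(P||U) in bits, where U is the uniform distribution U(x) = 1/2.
0.2781 bits

U(i) = 1/2 for all i

D_KL(P||U) = Σ P(x) log₂(P(x) / (1/2))
           = Σ P(x) log₂(P(x)) + log₂(2)
           = log₂(2) - H(P)

H(P) = -Σ P(x) log₂(P(x)):
  -P(1)·log₂(P(1)) = -(1/5)·log₂(1/5) = 0.46439
  -P(2)·log₂(P(2)) = -(4/5)·log₂(4/5) = 0.25754
H(P) = 0.46439 + 0.25754 = 0.72193 bits

log₂(2) = 1.00000 bits

D_KL(P||U) = 1.00000 - 0.72193 = 0.27807 ≈ 0.2781 bits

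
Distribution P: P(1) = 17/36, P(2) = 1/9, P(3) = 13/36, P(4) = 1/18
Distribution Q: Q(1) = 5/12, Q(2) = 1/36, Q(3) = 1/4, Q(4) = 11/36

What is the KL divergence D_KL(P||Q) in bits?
0.3624 bits

D_KL(P||Q) = Σ P(x) log₂(P(x)/Q(x))

Computing term by term:
  P(1)·log₂(P(1)/Q(1)) = (17/36)·log₂((17/36)/(5/12)) = 0.08527
  P(2)·log₂(P(2)/Q(2)) = (1/9)·log₂((1/9)/(1/36)) = 0.22222
  P(3)·log₂(P(3)/Q(3)) = (13/36)·log₂((13/36)/(1/4)) = 0.19157
  P(4)·log₂(P(4)/Q(4)) = (1/18)·log₂((1/18)/(11/36)) = -0.13664

D_KL(P||Q) = 0.08527 + 0.22222 + 0.19157 - 0.13664 = 0.36242 ≈ 0.3624 bits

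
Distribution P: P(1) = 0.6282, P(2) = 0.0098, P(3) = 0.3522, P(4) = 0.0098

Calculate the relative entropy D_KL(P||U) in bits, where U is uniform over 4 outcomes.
0.9176 bits

U(i) = 1/4 for all i

D_KL(P||U) = Σ P(x) log₂(P(x) / (1/4))
           = Σ P(x) log₂(P(x)) + log₂(4)
           = log₂(4) - H(P)

H(P) = -Σ P(x) log₂(P(x)):
  -P(1)·log₂(P(1)) = -(0.6282)·log₂(0.6282) = 0.42134
  -P(2)·log₂(P(2)) = -(0.0098)·log₂(0.0098) = 0.06540
  -P(3)·log₂(P(3)) = -(0.3522)·log₂(0.3522) = 0.53025
  -P(4)·log₂(P(4)) = -(0.0098)·log₂(0.0098) = 0.06540
H(P) = 0.42134 + 0.06540 + 0.53025 + 0.06540 = 1.08239 bits

log₂(4) = 2.00000 bits

D_KL(P||U) = 2.00000 - 1.08239 = 0.91761 ≈ 0.9176 bits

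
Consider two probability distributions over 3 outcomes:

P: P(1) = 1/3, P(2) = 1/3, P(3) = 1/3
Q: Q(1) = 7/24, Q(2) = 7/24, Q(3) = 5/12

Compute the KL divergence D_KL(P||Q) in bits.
0.0211 bits

D_KL(P||Q) = Σ P(x) log₂(P(x)/Q(x))

Computing term by term:
  P(1)·log₂(P(1)/Q(1)) = (1/3)·log₂((1/3)/(7/24)) = 0.06422
  P(2)·log₂(P(2)/Q(2)) = (1/3)·log₂((1/3)/(7/24)) = 0.06422
  P(3)·log₂(P(3)/Q(3)) = (1/3)·log₂((1/3)/(5/12)) = -0.10731

D_KL(P||Q) = 0.06422 + 0.06422 - 0.10731 = 0.02113 ≈ 0.0211 bits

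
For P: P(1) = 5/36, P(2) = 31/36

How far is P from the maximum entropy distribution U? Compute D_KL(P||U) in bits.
0.4187 bits

U(i) = 1/2 for all i

D_KL(P||U) = Σ P(x) log₂(P(x) / (1/2))
           = Σ P(x) log₂(P(x)) + log₂(2)
           = log₂(2) - H(P)

H(P) = -Σ P(x) log₂(P(x)):
  -P(1)·log₂(P(1)) = -(5/36)·log₂(5/36) = 0.39556
  -P(2)·log₂(P(2)) = -(31/36)·log₂(31/36) = 0.18577
H(P) = 0.39556 + 0.18577 = 0.58133 bits

log₂(2) = 1.00000 bits

D_KL(P||U) = 1.00000 - 0.58133 = 0.41867 ≈ 0.4187 bits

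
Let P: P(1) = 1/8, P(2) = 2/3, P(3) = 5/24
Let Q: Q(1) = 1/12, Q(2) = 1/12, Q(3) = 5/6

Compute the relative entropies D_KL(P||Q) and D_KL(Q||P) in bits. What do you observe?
D_KL(P||Q) = 1.6565 bits, D_KL(Q||P) = 1.3679 bits. The two directions give different values (D_KL(P||Q) exceeds D_KL(Q||P) by 0.2886 bits): KL divergence is asymmetric.

D_KL(P||Q) = Σ P(x) log₂(P(x)/Q(x))

Computing term by term:
  P(1)·log₂(P(1)/Q(1)) = (1/8)·log₂((1/8)/(1/12)) = 0.07312
  P(2)·log₂(P(2)/Q(2)) = (2/3)·log₂((2/3)/(1/12)) = 2.00000
  P(3)·log₂(P(3)/Q(3)) = (5/24)·log₂((5/24)/(5/6)) = -0.41667

D_KL(P||Q) = 0.07312 + 2.00000 - 0.41667 = 1.65645 ≈ 1.6565 bits

D_KL(Q||P) = Σ Q(x) log₂(Q(x)/P(x))

Computing term by term:
  Q(1)·log₂(Q(1)/P(1)) = (1/12)·log₂((1/12)/(1/8)) = -0.04875
  Q(2)·log₂(Q(2)/P(2)) = (1/12)·log₂((1/12)/(2/3)) = -0.25000
  Q(3)·log₂(Q(3)/P(3)) = (5/6)·log₂((5/6)/(5/24)) = 1.66667

D_KL(Q||P) = -0.04875 - 0.25000 + 1.66667 = 1.36792 ≈ 1.3679 bits

These are NOT equal (difference: 0.2886 bits). KL divergence is asymmetric: D_KL(P||Q) ≠ D_KL(Q||P) in general.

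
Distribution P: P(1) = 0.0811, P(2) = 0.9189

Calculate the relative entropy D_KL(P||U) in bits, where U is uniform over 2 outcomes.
0.5940 bits

U(i) = 1/2 for all i

D_KL(P||U) = Σ P(x) log₂(P(x) / (1/2))
           = Σ P(x) log₂(P(x)) + log₂(2)
           = log₂(2) - H(P)

H(P) = -Σ P(x) log₂(P(x)):
  -P(1)·log₂(P(1)) = -(0.0811)·log₂(0.0811) = 0.29392
  -P(2)·log₂(P(2)) = -(0.9189)·log₂(0.9189) = 0.11212
H(P) = 0.29392 + 0.11212 = 0.40604 bits

log₂(2) = 1.00000 bits

D_KL(P||U) = 1.00000 - 0.40604 = 0.59396 ≈ 0.5940 bits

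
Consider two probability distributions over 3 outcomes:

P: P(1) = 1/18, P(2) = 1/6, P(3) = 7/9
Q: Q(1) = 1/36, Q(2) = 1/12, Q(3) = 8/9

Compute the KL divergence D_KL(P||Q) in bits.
0.0724 bits

D_KL(P||Q) = Σ P(x) log₂(P(x)/Q(x))

Computing term by term:
  P(1)·log₂(P(1)/Q(1)) = (1/18)·log₂((1/18)/(1/36)) = 0.05556
  P(2)·log₂(P(2)/Q(2)) = (1/6)·log₂((1/6)/(1/12)) = 0.16667
  P(3)·log₂(P(3)/Q(3)) = (7/9)·log₂((7/9)/(8/9)) = -0.14984

D_KL(P||Q) = 0.05556 + 0.16667 - 0.14984 = 0.07239 ≈ 0.0724 bits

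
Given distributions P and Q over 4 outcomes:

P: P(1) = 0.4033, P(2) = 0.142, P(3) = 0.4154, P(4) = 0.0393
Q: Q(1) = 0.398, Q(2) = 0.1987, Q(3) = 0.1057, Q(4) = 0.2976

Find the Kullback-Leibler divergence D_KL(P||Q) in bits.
0.6443 bits

D_KL(P||Q) = Σ P(x) log₂(P(x)/Q(x))

Computing term by term:
  P(1)·log₂(P(1)/Q(1)) = 0.4033·log₂(0.4033/0.398) = 0.00770
  P(2)·log₂(P(2)/Q(2)) = 0.142·log₂(0.142/0.1987) = -0.06883
  P(3)·log₂(P(3)/Q(3)) = 0.4154·log₂(0.4154/0.1057) = 0.82022
  P(4)·log₂(P(4)/Q(4)) = 0.0393·log₂(0.0393/0.2976) = -0.11479

D_KL(P||Q) = 0.00770 - 0.06883 + 0.82022 - 0.11479 = 0.64430 ≈ 0.6443 bits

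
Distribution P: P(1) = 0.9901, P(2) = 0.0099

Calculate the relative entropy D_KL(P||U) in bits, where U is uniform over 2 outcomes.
0.9199 bits

U(i) = 1/2 for all i

D_KL(P||U) = Σ P(x) log₂(P(x) / (1/2))
           = Σ P(x) log₂(P(x)) + log₂(2)
           = log₂(2) - H(P)

H(P) = -Σ P(x) log₂(P(x)):
  -P(1)·log₂(P(1)) = -(0.9901)·log₂(0.9901) = 0.01421
  -P(2)·log₂(P(2)) = -(0.0099)·log₂(0.0099) = 0.06592
H(P) = 0.01421 + 0.06592 = 0.08013 bits

log₂(2) = 1.00000 bits

D_KL(P||U) = 1.00000 - 0.08013 = 0.91987 ≈ 0.9199 bits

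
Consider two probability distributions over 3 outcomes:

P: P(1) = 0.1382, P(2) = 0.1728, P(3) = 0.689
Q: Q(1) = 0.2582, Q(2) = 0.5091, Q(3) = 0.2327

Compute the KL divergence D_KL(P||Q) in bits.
0.6850 bits

D_KL(P||Q) = Σ P(x) log₂(P(x)/Q(x))

Computing term by term:
  P(1)·log₂(P(1)/Q(1)) = 0.1382·log₂(0.1382/0.2582) = -0.12462
  P(2)·log₂(P(2)/Q(2)) = 0.1728·log₂(0.1728/0.5091) = -0.26937
  P(3)·log₂(P(3)/Q(3)) = 0.689·log₂(0.689/0.2327) = 1.07900

D_KL(P||Q) = -0.12462 - 0.26937 + 1.07900 = 0.68501 ≈ 0.6850 bits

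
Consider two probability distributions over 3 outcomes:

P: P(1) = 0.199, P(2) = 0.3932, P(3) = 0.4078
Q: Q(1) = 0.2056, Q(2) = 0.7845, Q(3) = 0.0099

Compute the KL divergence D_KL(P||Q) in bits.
1.7864 bits

D_KL(P||Q) = Σ P(x) log₂(P(x)/Q(x))

Computing term by term:
  P(1)·log₂(P(1)/Q(1)) = 0.199·log₂(0.199/0.2056) = -0.00937
  P(2)·log₂(P(2)/Q(2)) = 0.3932·log₂(0.3932/0.7845) = -0.39183
  P(3)·log₂(P(3)/Q(3)) = 0.4078·log₂(0.4078/0.0099) = 2.18756

D_KL(P||Q) = -0.00937 - 0.39183 + 2.18756 = 1.78636 ≈ 1.7864 bits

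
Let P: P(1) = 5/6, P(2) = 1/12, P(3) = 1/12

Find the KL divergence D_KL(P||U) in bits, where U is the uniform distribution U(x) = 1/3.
0.7683 bits

U(i) = 1/3 for all i

D_KL(P||U) = Σ P(x) log₂(P(x) / (1/3))
           = Σ P(x) log₂(P(x)) + log₂(3)
           = log₂(3) - H(P)

H(P) = -Σ P(x) log₂(P(x)):
  -P(1)·log₂(P(1)) = -(5/6)·log₂(5/6) = 0.21920
  -P(2)·log₂(P(2)) = -(1/12)·log₂(1/12) = 0.29875
  -P(3)·log₂(P(3)) = -(1/12)·log₂(1/12) = 0.29875
H(P) = 0.21920 + 0.29875 + 0.29875 = 0.81670 bits

log₂(3) = 1.58496 bits

D_KL(P||U) = 1.58496 - 0.81670 = 0.76826 ≈ 0.7683 bits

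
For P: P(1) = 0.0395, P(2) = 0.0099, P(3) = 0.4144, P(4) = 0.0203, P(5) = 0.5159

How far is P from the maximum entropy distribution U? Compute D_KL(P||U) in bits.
0.9385 bits

U(i) = 1/5 for all i

D_KL(P||U) = Σ P(x) log₂(P(x) / (1/5))
           = Σ P(x) log₂(P(x)) + log₂(5)
           = log₂(5) - H(P)

H(P) = -Σ P(x) log₂(P(x)):
  -P(1)·log₂(P(1)) = -(0.0395)·log₂(0.0395) = 0.18415
  -P(2)·log₂(P(2)) = -(0.0099)·log₂(0.0099) = 0.06592
  -P(3)·log₂(P(3)) = -(0.4144)·log₂(0.4144) = 0.52666
  -P(4)·log₂(P(4)) = -(0.0203)·log₂(0.0203) = 0.11413
  -P(5)·log₂(P(5)) = -(0.5159)·log₂(0.5159) = 0.49260
H(P) = 0.18415 + 0.06592 + 0.52666 + 0.11413 + 0.49260 = 1.38346 bits

log₂(5) = 2.32193 bits

D_KL(P||U) = 2.32193 - 1.38346 = 0.93847 ≈ 0.9385 bits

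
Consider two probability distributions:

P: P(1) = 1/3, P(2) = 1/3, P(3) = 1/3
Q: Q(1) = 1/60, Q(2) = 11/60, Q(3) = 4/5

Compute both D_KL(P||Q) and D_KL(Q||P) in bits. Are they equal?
D_KL(P||Q) = 1.3071 bits, D_KL(Q||P) = 0.7803 bits. No, they are not equal.

D_KL(P||Q) = Σ P(x) log₂(P(x)/Q(x))

Computing term by term:
  P(1)·log₂(P(1)/Q(1)) = (1/3)·log₂((1/3)/(1/60)) = 1.44064
  P(2)·log₂(P(2)/Q(2)) = (1/3)·log₂((1/3)/(11/60)) = 0.28750
  P(3)·log₂(P(3)/Q(3)) = (1/3)·log₂((1/3)/(4/5)) = -0.42101

D_KL(P||Q) = 1.44064 + 0.28750 - 0.42101 = 1.30713 ≈ 1.3071 bits

D_KL(Q||P) = Σ Q(x) log₂(Q(x)/P(x))

Computing term by term:
  Q(1)·log₂(Q(1)/P(1)) = (1/60)·log₂((1/60)/(1/3)) = -0.07203
  Q(2)·log₂(Q(2)/P(2)) = (11/60)·log₂((11/60)/(1/3)) = -0.15812
  Q(3)·log₂(Q(3)/P(3)) = (4/5)·log₂((4/5)/(1/3)) = 1.01043

D_KL(Q||P) = -0.07203 - 0.15812 + 1.01043 = 0.78028 ≈ 0.7803 bits

These are NOT equal (difference: 0.5268 bits). KL divergence is asymmetric: D_KL(P||Q) ≠ D_KL(Q||P) in general.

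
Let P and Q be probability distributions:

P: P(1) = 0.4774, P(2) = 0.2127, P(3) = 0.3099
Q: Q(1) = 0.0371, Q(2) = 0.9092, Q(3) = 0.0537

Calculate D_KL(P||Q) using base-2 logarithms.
2.0975 bits

D_KL(P||Q) = Σ P(x) log₂(P(x)/Q(x))

Computing term by term:
  P(1)·log₂(P(1)/Q(1)) = 0.4774·log₂(0.4774/0.0371) = 1.75956
  P(2)·log₂(P(2)/Q(2)) = 0.2127·log₂(0.2127/0.9092) = -0.44577
  P(3)·log₂(P(3)/Q(3)) = 0.3099·log₂(0.3099/0.0537) = 0.78368

D_KL(P||Q) = 1.75956 - 0.44577 + 0.78368 = 2.09747 ≈ 2.0975 bits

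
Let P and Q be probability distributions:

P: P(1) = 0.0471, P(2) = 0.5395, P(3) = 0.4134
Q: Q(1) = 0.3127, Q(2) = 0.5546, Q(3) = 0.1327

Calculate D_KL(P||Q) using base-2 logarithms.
0.5276 bits

D_KL(P||Q) = Σ P(x) log₂(P(x)/Q(x))

Computing term by term:
  P(1)·log₂(P(1)/Q(1)) = 0.0471·log₂(0.0471/0.3127) = -0.12863
  P(2)·log₂(P(2)/Q(2)) = 0.5395·log₂(0.5395/0.5546) = -0.02149
  P(3)·log₂(P(3)/Q(3)) = 0.4134·log₂(0.4134/0.1327) = 0.67772

D_KL(P||Q) = -0.12863 - 0.02149 + 0.67772 = 0.52760 ≈ 0.5276 bits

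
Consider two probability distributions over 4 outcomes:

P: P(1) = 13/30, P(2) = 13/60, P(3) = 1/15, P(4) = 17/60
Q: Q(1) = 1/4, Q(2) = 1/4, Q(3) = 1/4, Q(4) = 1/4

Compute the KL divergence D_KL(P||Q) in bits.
0.2232 bits

D_KL(P||Q) = Σ P(x) log₂(P(x)/Q(x))

Computing term by term:
  P(1)·log₂(P(1)/Q(1)) = (13/30)·log₂((13/30)/(1/4)) = 0.34387
  P(2)·log₂(P(2)/Q(2)) = (13/60)·log₂((13/60)/(1/4)) = -0.04473
  P(3)·log₂(P(3)/Q(3)) = (1/15)·log₂((1/15)/(1/4)) = -0.12713
  P(4)·log₂(P(4)/Q(4)) = (17/60)·log₂((17/60)/(1/4)) = 0.05116

D_KL(P||Q) = 0.34387 - 0.04473 - 0.12713 + 0.05116 = 0.22317 ≈ 0.2232 bits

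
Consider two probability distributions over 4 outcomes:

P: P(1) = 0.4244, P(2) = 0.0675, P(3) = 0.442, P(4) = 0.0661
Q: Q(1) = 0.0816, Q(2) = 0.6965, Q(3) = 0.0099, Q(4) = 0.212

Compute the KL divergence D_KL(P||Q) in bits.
3.0935 bits

D_KL(P||Q) = Σ P(x) log₂(P(x)/Q(x))

Computing term by term:
  P(1)·log₂(P(1)/Q(1)) = 0.4244·log₂(0.4244/0.0816) = 1.00956
  P(2)·log₂(P(2)/Q(2)) = 0.0675·log₂(0.0675/0.6965) = -0.22728
  P(3)·log₂(P(3)/Q(3)) = 0.442·log₂(0.442/0.0099) = 2.42237
  P(4)·log₂(P(4)/Q(4)) = 0.0661·log₂(0.0661/0.212) = -0.11114

D_KL(P||Q) = 1.00956 - 0.22728 + 2.42237 - 0.11114 = 3.09351 ≈ 3.0935 bits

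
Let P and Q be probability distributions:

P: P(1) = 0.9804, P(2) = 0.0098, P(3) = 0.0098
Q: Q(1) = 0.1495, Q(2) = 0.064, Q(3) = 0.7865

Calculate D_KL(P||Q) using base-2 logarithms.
2.5715 bits

D_KL(P||Q) = Σ P(x) log₂(P(x)/Q(x))

Computing term by term:
  P(1)·log₂(P(1)/Q(1)) = 0.9804·log₂(0.9804/0.1495) = 2.66005
  P(2)·log₂(P(2)/Q(2)) = 0.0098·log₂(0.0098/0.064) = -0.02653
  P(3)·log₂(P(3)/Q(3)) = 0.0098·log₂(0.0098/0.7865) = -0.06200

D_KL(P||Q) = 2.66005 - 0.02653 - 0.06200 = 2.57152 ≈ 2.5715 bits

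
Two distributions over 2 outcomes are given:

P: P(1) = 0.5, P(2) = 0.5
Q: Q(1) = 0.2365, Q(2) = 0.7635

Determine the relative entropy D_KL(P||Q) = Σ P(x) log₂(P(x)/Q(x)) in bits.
0.2347 bits

D_KL(P||Q) = Σ P(x) log₂(P(x)/Q(x))

Computing term by term:
  P(1)·log₂(P(1)/Q(1)) = 0.5·log₂(0.5/0.2365) = 0.54004
  P(2)·log₂(P(2)/Q(2)) = 0.5·log₂(0.5/0.7635) = -0.30535

D_KL(P||Q) = 0.54004 - 0.30535 = 0.23469 ≈ 0.2347 bits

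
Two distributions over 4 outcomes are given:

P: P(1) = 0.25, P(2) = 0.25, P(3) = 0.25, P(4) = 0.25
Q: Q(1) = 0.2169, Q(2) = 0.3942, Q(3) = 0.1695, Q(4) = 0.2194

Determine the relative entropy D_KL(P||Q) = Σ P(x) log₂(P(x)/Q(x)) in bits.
0.0742 bits

D_KL(P||Q) = Σ P(x) log₂(P(x)/Q(x))

Computing term by term:
  P(1)·log₂(P(1)/Q(1)) = 0.25·log₂(0.25/0.2169) = 0.05122
  P(2)·log₂(P(2)/Q(2)) = 0.25·log₂(0.25/0.3942) = -0.16425
  P(3)·log₂(P(3)/Q(3)) = 0.25·log₂(0.25/0.1695) = 0.14016
  P(4)·log₂(P(4)/Q(4)) = 0.25·log₂(0.25/0.2194) = 0.04709

D_KL(P||Q) = 0.05122 - 0.16425 + 0.14016 + 0.04709 = 0.07422 ≈ 0.0742 bits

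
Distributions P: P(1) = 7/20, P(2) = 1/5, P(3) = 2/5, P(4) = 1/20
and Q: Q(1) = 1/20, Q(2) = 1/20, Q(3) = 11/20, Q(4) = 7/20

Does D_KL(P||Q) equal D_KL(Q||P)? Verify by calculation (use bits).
D_KL(P||Q) = 1.0584 bits, D_KL(Q||P) = 0.9949 bits. No — D_KL(P||Q) ≠ D_KL(Q||P) for this pair.

D_KL(P||Q) = Σ P(x) log₂(P(x)/Q(x))

Computing term by term:
  P(1)·log₂(P(1)/Q(1)) = (7/20)·log₂((7/20)/(1/20)) = 0.98257
  P(2)·log₂(P(2)/Q(2)) = (1/5)·log₂((1/5)/(1/20)) = 0.40000
  P(3)·log₂(P(3)/Q(3)) = (2/5)·log₂((2/5)/(11/20)) = -0.18377
  P(4)·log₂(P(4)/Q(4)) = (1/20)·log₂((1/20)/(7/20)) = -0.14037

D_KL(P||Q) = 0.98257 + 0.40000 - 0.18377 - 0.14037 = 1.05843 ≈ 1.0584 bits

D_KL(Q||P) = Σ Q(x) log₂(Q(x)/P(x))

Computing term by term:
  Q(1)·log₂(Q(1)/P(1)) = (1/20)·log₂((1/20)/(7/20)) = -0.14037
  Q(2)·log₂(Q(2)/P(2)) = (1/20)·log₂((1/20)/(1/5)) = -0.10000
  Q(3)·log₂(Q(3)/P(3)) = (11/20)·log₂((11/20)/(2/5)) = 0.25269
  Q(4)·log₂(Q(4)/P(4)) = (7/20)·log₂((7/20)/(1/20)) = 0.98257

D_KL(Q||P) = -0.14037 - 0.10000 + 0.25269 + 0.98257 = 0.99489 ≈ 0.9949 bits

These are NOT equal (difference: 0.0635 bits). KL divergence is asymmetric: D_KL(P||Q) ≠ D_KL(Q||P) in general.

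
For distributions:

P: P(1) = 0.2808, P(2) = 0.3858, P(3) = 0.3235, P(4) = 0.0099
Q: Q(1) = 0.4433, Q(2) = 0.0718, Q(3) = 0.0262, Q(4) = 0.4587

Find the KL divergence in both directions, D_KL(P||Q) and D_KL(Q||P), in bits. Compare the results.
D_KL(P||Q) = 1.8692 bits, D_KL(Q||P) = 2.5613 bits. D_KL(Q||P) is larger than D_KL(P||Q) by 0.6921 bits; the two directions differ.

D_KL(P||Q) = Σ P(x) log₂(P(x)/Q(x))

Computing term by term:
  P(1)·log₂(P(1)/Q(1)) = 0.2808·log₂(0.2808/0.4433) = -0.18497
  P(2)·log₂(P(2)/Q(2)) = 0.3858·log₂(0.3858/0.0718) = 0.93587
  P(3)·log₂(P(3)/Q(3)) = 0.3235·log₂(0.3235/0.0262) = 1.17305
  P(4)·log₂(P(4)/Q(4)) = 0.0099·log₂(0.0099/0.4587) = -0.05479

D_KL(P||Q) = -0.18497 + 0.93587 + 1.17305 - 0.05479 = 1.86916 ≈ 1.8692 bits

D_KL(Q||P) = Σ Q(x) log₂(Q(x)/P(x))

Computing term by term:
  Q(1)·log₂(Q(1)/P(1)) = 0.4433·log₂(0.4433/0.2808) = 0.29202
  Q(2)·log₂(Q(2)/P(2)) = 0.0718·log₂(0.0718/0.3858) = -0.17417
  Q(3)·log₂(Q(3)/P(3)) = 0.0262·log₂(0.0262/0.3235) = -0.09500
  Q(4)·log₂(Q(4)/P(4)) = 0.4587·log₂(0.4587/0.0099) = 2.53844

D_KL(Q||P) = 0.29202 - 0.17417 - 0.09500 + 2.53844 = 2.56129 ≈ 2.5613 bits

These are NOT equal (difference: 0.6921 bits). KL divergence is asymmetric: D_KL(P||Q) ≠ D_KL(Q||P) in general.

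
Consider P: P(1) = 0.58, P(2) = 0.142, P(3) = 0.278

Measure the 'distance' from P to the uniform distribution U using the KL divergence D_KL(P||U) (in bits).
0.2159 bits

U(i) = 1/3 for all i

D_KL(P||U) = Σ P(x) log₂(P(x) / (1/3))
           = Σ P(x) log₂(P(x)) + log₂(3)
           = log₂(3) - H(P)

H(P) = -Σ P(x) log₂(P(x)):
  -P(1)·log₂(P(1)) = -(0.58)·log₂(0.58) = 0.45581
  -P(2)·log₂(P(2)) = -(0.142)·log₂(0.142) = 0.39988
  -P(3)·log₂(P(3)) = -(0.278)·log₂(0.278) = 0.51342
H(P) = 0.45581 + 0.39988 + 0.51342 = 1.36911 bits

log₂(3) = 1.58496 bits

D_KL(P||U) = 1.58496 - 1.36911 = 0.21585 ≈ 0.2159 bits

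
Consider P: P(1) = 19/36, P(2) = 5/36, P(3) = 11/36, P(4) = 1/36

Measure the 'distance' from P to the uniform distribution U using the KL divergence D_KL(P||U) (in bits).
0.4516 bits

U(i) = 1/4 for all i

D_KL(P||U) = Σ P(x) log₂(P(x) / (1/4))
           = Σ P(x) log₂(P(x)) + log₂(4)
           = log₂(4) - H(P)

H(P) = -Σ P(x) log₂(P(x)):
  -P(1)·log₂(P(1)) = -(19/36)·log₂(19/36) = 0.48661
  -P(2)·log₂(P(2)) = -(5/36)·log₂(5/36) = 0.39556
  -P(3)·log₂(P(3)) = -(11/36)·log₂(11/36) = 0.52265
  -P(4)·log₂(P(4)) = -(1/36)·log₂(1/36) = 0.14361
H(P) = 0.48661 + 0.39556 + 0.52265 + 0.14361 = 1.54843 bits

log₂(4) = 2.00000 bits

D_KL(P||U) = 2.00000 - 1.54843 = 0.45157 ≈ 0.4516 bits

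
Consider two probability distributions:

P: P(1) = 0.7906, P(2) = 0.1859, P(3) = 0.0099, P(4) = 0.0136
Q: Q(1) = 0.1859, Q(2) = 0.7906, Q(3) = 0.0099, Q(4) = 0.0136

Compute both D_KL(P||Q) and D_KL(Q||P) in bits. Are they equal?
D_KL(P||Q) = 1.2629 bits, D_KL(Q||P) = 1.2629 bits. Yes, in this case they are equal (although KL divergence is not symmetric in general).

D_KL(P||Q) = Σ P(x) log₂(P(x)/Q(x))

Computing term by term:
  P(1)·log₂(P(1)/Q(1)) = 0.7906·log₂(0.7906/0.1859) = 1.65111
  P(2)·log₂(P(2)/Q(2)) = 0.1859·log₂(0.1859/0.7906) = -0.38824
  P(3)·log₂(P(3)/Q(3)) = 0.0099·log₂(0.0099/0.0099) = 0.00000
  P(4)·log₂(P(4)/Q(4)) = 0.0136·log₂(0.0136/0.0136) = 0.00000

D_KL(P||Q) = 1.65111 - 0.38824 + 0.00000 + 0.00000 = 1.26287 ≈ 1.2629 bits

D_KL(Q||P) = Σ Q(x) log₂(Q(x)/P(x))

Computing term by term:
  Q(1)·log₂(Q(1)/P(1)) = 0.1859·log₂(0.1859/0.7906) = -0.38824
  Q(2)·log₂(Q(2)/P(2)) = 0.7906·log₂(0.7906/0.1859) = 1.65111
  Q(3)·log₂(Q(3)/P(3)) = 0.0099·log₂(0.0099/0.0099) = 0.00000
  Q(4)·log₂(Q(4)/P(4)) = 0.0136·log₂(0.0136/0.0136) = 0.00000

D_KL(Q||P) = -0.38824 + 1.65111 + 0.00000 + 0.00000 = 1.26287 ≈ 1.2629 bits

These ARE equal here. Q is P with outcomes relabeled (Q(1) = P(2), Q(2) = P(1)) by a relabeling that is its own inverse, so the two sums contain exactly the same terms in a different order. This is a special case — KL divergence is not symmetric in general: D_KL(P||Q) ≠ D_KL(Q||P) for most P, Q.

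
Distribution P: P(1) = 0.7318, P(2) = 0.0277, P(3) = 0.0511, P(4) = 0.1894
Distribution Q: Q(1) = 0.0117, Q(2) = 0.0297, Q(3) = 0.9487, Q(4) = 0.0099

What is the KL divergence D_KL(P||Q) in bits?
4.9548 bits

D_KL(P||Q) = Σ P(x) log₂(P(x)/Q(x))

Computing term by term:
  P(1)·log₂(P(1)/Q(1)) = 0.7318·log₂(0.7318/0.0117) = 4.36655
  P(2)·log₂(P(2)/Q(2)) = 0.0277·log₂(0.0277/0.0297) = -0.00279
  P(3)·log₂(P(3)/Q(3)) = 0.0511·log₂(0.0511/0.9487) = -0.21536
  P(4)·log₂(P(4)/Q(4)) = 0.1894·log₂(0.1894/0.0099) = 0.80644

D_KL(P||Q) = 4.36655 - 0.00279 - 0.21536 + 0.80644 = 4.95484 ≈ 4.9548 bits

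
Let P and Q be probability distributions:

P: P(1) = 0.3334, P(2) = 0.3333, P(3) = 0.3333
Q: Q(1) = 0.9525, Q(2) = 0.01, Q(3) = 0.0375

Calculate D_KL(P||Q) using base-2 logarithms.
2.2317 bits

D_KL(P||Q) = Σ P(x) log₂(P(x)/Q(x))

Computing term by term:
  P(1)·log₂(P(1)/Q(1)) = 0.3334·log₂(0.3334/0.9525) = -0.50492
  P(2)·log₂(P(2)/Q(2)) = 0.3333·log₂(0.3333/0.01) = 1.68608
  P(3)·log₂(P(3)/Q(3)) = 0.3333·log₂(0.3333/0.0375) = 1.05051

D_KL(P||Q) = -0.50492 + 1.68608 + 1.05051 = 2.23167 ≈ 2.2317 bits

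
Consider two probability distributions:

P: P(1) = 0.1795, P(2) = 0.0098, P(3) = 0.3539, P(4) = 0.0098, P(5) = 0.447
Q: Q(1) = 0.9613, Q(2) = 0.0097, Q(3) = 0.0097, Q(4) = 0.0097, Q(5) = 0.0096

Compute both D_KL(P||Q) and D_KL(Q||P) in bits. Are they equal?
D_KL(P||Q) = 3.8791 bits, D_KL(Q||P) = 2.2235 bits. No, they are not equal.

D_KL(P||Q) = Σ P(x) log₂(P(x)/Q(x))

Computing term by term:
  P(1)·log₂(P(1)/Q(1)) = 0.1795·log₂(0.1795/0.9613) = -0.43457
  P(2)·log₂(P(2)/Q(2)) = 0.0098·log₂(0.0098/0.0097) = 0.00015
  P(3)·log₂(P(3)/Q(3)) = 0.3539·log₂(0.3539/0.0097) = 1.83646
  P(4)·log₂(P(4)/Q(4)) = 0.0098·log₂(0.0098/0.0097) = 0.00015
  P(5)·log₂(P(5)/Q(5)) = 0.447·log₂(0.447/0.0096) = 2.47687

D_KL(P||Q) = -0.43457 + 0.00015 + 1.83646 + 0.00015 + 2.47687 = 3.87906 ≈ 3.8791 bits

D_KL(Q||P) = Σ Q(x) log₂(Q(x)/P(x))

Computing term by term:
  Q(1)·log₂(Q(1)/P(1)) = 0.9613·log₂(0.9613/0.1795) = 2.32731
  Q(2)·log₂(Q(2)/P(2)) = 0.0097·log₂(0.0097/0.0098) = -0.00014
  Q(3)·log₂(Q(3)/P(3)) = 0.0097·log₂(0.0097/0.3539) = -0.05034
  Q(4)·log₂(Q(4)/P(4)) = 0.0097·log₂(0.0097/0.0098) = -0.00014
  Q(5)·log₂(Q(5)/P(5)) = 0.0096·log₂(0.0096/0.447) = -0.05319

D_KL(Q||P) = 2.32731 - 0.00014 - 0.05034 - 0.00014 - 0.05319 = 2.22350 ≈ 2.2235 bits

These are NOT equal (difference: 1.6556 bits). KL divergence is asymmetric: D_KL(P||Q) ≠ D_KL(Q||P) in general.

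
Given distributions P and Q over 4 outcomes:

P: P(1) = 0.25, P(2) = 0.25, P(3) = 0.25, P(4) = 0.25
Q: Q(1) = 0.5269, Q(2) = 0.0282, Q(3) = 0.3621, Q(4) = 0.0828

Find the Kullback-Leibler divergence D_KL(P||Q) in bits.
0.7831 bits

D_KL(P||Q) = Σ P(x) log₂(P(x)/Q(x))

Computing term by term:
  P(1)·log₂(P(1)/Q(1)) = 0.25·log₂(0.25/0.5269) = -0.26890
  P(2)·log₂(P(2)/Q(2)) = 0.25·log₂(0.25/0.0282) = 0.78704
  P(3)·log₂(P(3)/Q(3)) = 0.25·log₂(0.25/0.3621) = -0.13362
  P(4)·log₂(P(4)/Q(4)) = 0.25·log₂(0.25/0.0828) = 0.39856

D_KL(P||Q) = -0.26890 + 0.78704 - 0.13362 + 0.39856 = 0.78308 ≈ 0.7831 bits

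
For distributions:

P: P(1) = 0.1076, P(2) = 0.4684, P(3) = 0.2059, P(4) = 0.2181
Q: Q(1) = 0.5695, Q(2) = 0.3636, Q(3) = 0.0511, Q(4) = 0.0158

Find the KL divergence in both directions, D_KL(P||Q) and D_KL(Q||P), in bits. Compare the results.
D_KL(P||Q) = 1.1524 bits, D_KL(Q||P) = 1.0737 bits. D_KL(P||Q) is larger than D_KL(Q||P) by 0.0787 bits; the two directions differ.

D_KL(P||Q) = Σ P(x) log₂(P(x)/Q(x))

Computing term by term:
  P(1)·log₂(P(1)/Q(1)) = 0.1076·log₂(0.1076/0.5695) = -0.25867
  P(2)·log₂(P(2)/Q(2)) = 0.4684·log₂(0.4684/0.3636) = 0.17115
  P(3)·log₂(P(3)/Q(3)) = 0.2059·log₂(0.2059/0.0511) = 0.41397
  P(4)·log₂(P(4)/Q(4)) = 0.2181·log₂(0.2181/0.0158) = 0.82594

D_KL(P||Q) = -0.25867 + 0.17115 + 0.41397 + 0.82594 = 1.15239 ≈ 1.1524 bits

D_KL(Q||P) = Σ Q(x) log₂(Q(x)/P(x))

Computing term by term:
  Q(1)·log₂(Q(1)/P(1)) = 0.5695·log₂(0.5695/0.1076) = 1.36909
  Q(2)·log₂(Q(2)/P(2)) = 0.3636·log₂(0.3636/0.4684) = -0.13286
  Q(3)·log₂(Q(3)/P(3)) = 0.0511·log₂(0.0511/0.2059) = -0.10274
  Q(4)·log₂(Q(4)/P(4)) = 0.0158·log₂(0.0158/0.2181) = -0.05983

D_KL(Q||P) = 1.36909 - 0.13286 - 0.10274 - 0.05983 = 1.07366 ≈ 1.0737 bits

These are NOT equal (difference: 0.0787 bits). KL divergence is asymmetric: D_KL(P||Q) ≠ D_KL(Q||P) in general.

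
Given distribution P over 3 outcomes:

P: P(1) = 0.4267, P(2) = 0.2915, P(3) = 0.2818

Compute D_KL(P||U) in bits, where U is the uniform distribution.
0.0273 bits

U(i) = 1/3 for all i

D_KL(P||U) = Σ P(x) log₂(P(x) / (1/3))
           = Σ P(x) log₂(P(x)) + log₂(3)
           = log₂(3) - H(P)

H(P) = -Σ P(x) log₂(P(x)):
  -P(1)·log₂(P(1)) = -(0.4267)·log₂(0.4267) = 0.52429
  -P(2)·log₂(P(2)) = -(0.2915)·log₂(0.2915) = 0.51841
  -P(3)·log₂(P(3)) = -(0.2818)·log₂(0.2818) = 0.51492
H(P) = 0.52429 + 0.51841 + 0.51492 = 1.55762 bits

log₂(3) = 1.58496 bits

D_KL(P||U) = 1.58496 - 1.55762 = 0.02734 ≈ 0.0273 bits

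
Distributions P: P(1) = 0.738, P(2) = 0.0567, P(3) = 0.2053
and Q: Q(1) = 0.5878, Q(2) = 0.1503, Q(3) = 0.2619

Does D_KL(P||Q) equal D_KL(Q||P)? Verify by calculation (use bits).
D_KL(P||Q) = 0.0904 bits, D_KL(Q||P) = 0.1104 bits. No — D_KL(P||Q) ≠ D_KL(Q||P) for this pair.

D_KL(P||Q) = Σ P(x) log₂(P(x)/Q(x))

Computing term by term:
  P(1)·log₂(P(1)/Q(1)) = 0.738·log₂(0.738/0.5878) = 0.24228
  P(2)·log₂(P(2)/Q(2)) = 0.0567·log₂(0.0567/0.1503) = -0.07974
  P(3)·log₂(P(3)/Q(3)) = 0.2053·log₂(0.2053/0.2619) = -0.07212

D_KL(P||Q) = 0.24228 - 0.07974 - 0.07212 = 0.09042 ≈ 0.0904 bits

D_KL(Q||P) = Σ Q(x) log₂(Q(x)/P(x))

Computing term by term:
  Q(1)·log₂(Q(1)/P(1)) = 0.5878·log₂(0.5878/0.738) = -0.19297
  Q(2)·log₂(Q(2)/P(2)) = 0.1503·log₂(0.1503/0.0567) = 0.21139
  Q(3)·log₂(Q(3)/P(3)) = 0.2619·log₂(0.2619/0.2053) = 0.09200

D_KL(Q||P) = -0.19297 + 0.21139 + 0.09200 = 0.11042 ≈ 0.1104 bits

These are NOT equal (difference: 0.0200 bits). KL divergence is asymmetric: D_KL(P||Q) ≠ D_KL(Q||P) in general.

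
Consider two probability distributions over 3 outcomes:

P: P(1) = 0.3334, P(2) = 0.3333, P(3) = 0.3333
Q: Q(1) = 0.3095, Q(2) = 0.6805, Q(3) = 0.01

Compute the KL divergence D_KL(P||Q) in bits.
1.3786 bits

D_KL(P||Q) = Σ P(x) log₂(P(x)/Q(x))

Computing term by term:
  P(1)·log₂(P(1)/Q(1)) = 0.3334·log₂(0.3334/0.3095) = 0.03578
  P(2)·log₂(P(2)/Q(2)) = 0.3333·log₂(0.3333/0.6805) = -0.34322
  P(3)·log₂(P(3)/Q(3)) = 0.3333·log₂(0.3333/0.01) = 1.68608

D_KL(P||Q) = 0.03578 - 0.34322 + 1.68608 = 1.37864 ≈ 1.3786 bits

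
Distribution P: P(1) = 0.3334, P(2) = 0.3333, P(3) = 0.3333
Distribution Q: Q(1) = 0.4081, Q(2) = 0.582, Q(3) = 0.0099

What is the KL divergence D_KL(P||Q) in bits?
1.3256 bits

D_KL(P||Q) = Σ P(x) log₂(P(x)/Q(x))

Computing term by term:
  P(1)·log₂(P(1)/Q(1)) = 0.3334·log₂(0.3334/0.4081) = -0.09724
  P(2)·log₂(P(2)/Q(2)) = 0.3333·log₂(0.3333/0.582) = -0.26804
  P(3)·log₂(P(3)/Q(3)) = 0.3333·log₂(0.3333/0.0099) = 1.69091

D_KL(P||Q) = -0.09724 - 0.26804 + 1.69091 = 1.32563 ≈ 1.3256 bits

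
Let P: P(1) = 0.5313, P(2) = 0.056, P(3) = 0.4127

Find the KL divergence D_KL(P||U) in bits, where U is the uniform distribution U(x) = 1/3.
0.3404 bits

U(i) = 1/3 for all i

D_KL(P||U) = Σ P(x) log₂(P(x) / (1/3))
           = Σ P(x) log₂(P(x)) + log₂(3)
           = log₂(3) - H(P)

H(P) = -Σ P(x) log₂(P(x)):
  -P(1)·log₂(P(1)) = -(0.5313)·log₂(0.5313) = 0.48476
  -P(2)·log₂(P(2)) = -(0.056)·log₂(0.056) = 0.23287
  -P(3)·log₂(P(3)) = -(0.4127)·log₂(0.4127) = 0.52695
H(P) = 0.48476 + 0.23287 + 0.52695 = 1.24458 bits

log₂(3) = 1.58496 bits

D_KL(P||U) = 1.58496 - 1.24458 = 0.34038 ≈ 0.3404 bits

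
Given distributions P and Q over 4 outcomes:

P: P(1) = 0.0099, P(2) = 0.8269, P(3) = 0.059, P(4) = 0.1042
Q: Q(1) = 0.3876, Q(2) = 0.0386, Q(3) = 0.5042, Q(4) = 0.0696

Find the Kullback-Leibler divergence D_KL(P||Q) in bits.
3.4814 bits

D_KL(P||Q) = Σ P(x) log₂(P(x)/Q(x))

Computing term by term:
  P(1)·log₂(P(1)/Q(1)) = 0.0099·log₂(0.0099/0.3876) = -0.05238
  P(2)·log₂(P(2)/Q(2)) = 0.8269·log₂(0.8269/0.0386) = 3.65576
  P(3)·log₂(P(3)/Q(3)) = 0.059·log₂(0.059/0.5042) = -0.18262
  P(4)·log₂(P(4)/Q(4)) = 0.1042·log₂(0.1042/0.0696) = 0.06066

D_KL(P||Q) = -0.05238 + 3.65576 - 0.18262 + 0.06066 = 3.48142 ≈ 3.4814 bits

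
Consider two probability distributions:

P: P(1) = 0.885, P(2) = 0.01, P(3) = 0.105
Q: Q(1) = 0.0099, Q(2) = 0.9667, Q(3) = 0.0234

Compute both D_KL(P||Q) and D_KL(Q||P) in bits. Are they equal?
D_KL(P||Q) = 5.8981 bits, D_KL(Q||P) = 6.2605 bits. No, they are not equal.

D_KL(P||Q) = Σ P(x) log₂(P(x)/Q(x))

Computing term by term:
  P(1)·log₂(P(1)/Q(1)) = 0.885·log₂(0.885/0.0099) = 5.73666
  P(2)·log₂(P(2)/Q(2)) = 0.01·log₂(0.01/0.9667) = -0.06595
  P(3)·log₂(P(3)/Q(3)) = 0.105·log₂(0.105/0.0234) = 0.22741

D_KL(P||Q) = 5.73666 - 0.06595 + 0.22741 = 5.89812 ≈ 5.8981 bits

D_KL(Q||P) = Σ Q(x) log₂(Q(x)/P(x))

Computing term by term:
  Q(1)·log₂(Q(1)/P(1)) = 0.0099·log₂(0.0099/0.885) = -0.06417
  Q(2)·log₂(Q(2)/P(2)) = 0.9667·log₂(0.9667/0.01) = 6.37538
  Q(3)·log₂(Q(3)/P(3)) = 0.0234·log₂(0.0234/0.105) = -0.05068

D_KL(Q||P) = -0.06417 + 6.37538 - 0.05068 = 6.26053 ≈ 6.2605 bits

These are NOT equal (difference: 0.3624 bits). KL divergence is asymmetric: D_KL(P||Q) ≠ D_KL(Q||P) in general.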